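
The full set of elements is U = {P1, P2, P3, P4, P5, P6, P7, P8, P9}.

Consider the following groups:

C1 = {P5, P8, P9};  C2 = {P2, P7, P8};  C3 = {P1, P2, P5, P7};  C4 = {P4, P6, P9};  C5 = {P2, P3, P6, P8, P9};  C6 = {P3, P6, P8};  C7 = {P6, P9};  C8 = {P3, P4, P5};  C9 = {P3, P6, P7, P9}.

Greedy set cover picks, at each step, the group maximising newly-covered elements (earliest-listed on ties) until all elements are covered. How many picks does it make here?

Greedy: pick C5 (covers 5 new) → pick C3 (covers 3 new) → pick C4 (covers 1 new). Total picks: 3.

3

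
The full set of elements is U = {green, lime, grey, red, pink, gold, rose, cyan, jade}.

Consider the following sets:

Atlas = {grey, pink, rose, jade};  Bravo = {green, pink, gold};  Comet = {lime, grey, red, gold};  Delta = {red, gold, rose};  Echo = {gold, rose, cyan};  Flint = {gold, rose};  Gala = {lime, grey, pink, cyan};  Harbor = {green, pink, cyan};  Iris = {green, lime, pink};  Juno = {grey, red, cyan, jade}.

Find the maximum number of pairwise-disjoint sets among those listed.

Flint, Iris, Juno are pairwise disjoint (Flint={gold,rose}; Iris={green,lime,pink}; Juno={grey,red,cyan,jade}).
Every remaining set overlaps one of these, and no 4 of the listed sets are pairwise disjoint, so 3 is the maximum.

3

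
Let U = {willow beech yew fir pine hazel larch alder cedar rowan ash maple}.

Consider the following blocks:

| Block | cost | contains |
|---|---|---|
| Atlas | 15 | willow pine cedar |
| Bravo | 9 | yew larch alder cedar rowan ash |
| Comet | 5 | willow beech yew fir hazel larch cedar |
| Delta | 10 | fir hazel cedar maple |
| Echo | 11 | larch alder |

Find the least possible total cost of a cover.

39

Atlas, Bravo, Comet, Delta together cover every element (Atlas ∪ Bravo ∪ Comet ∪ Delta = {willow, beech, yew, fir, pine, hazel, larch, alder, cedar, rowan, ash, maple}); total cost 15 + 9 + 5 + 10 = 39.
No covering selection has total cost below 39.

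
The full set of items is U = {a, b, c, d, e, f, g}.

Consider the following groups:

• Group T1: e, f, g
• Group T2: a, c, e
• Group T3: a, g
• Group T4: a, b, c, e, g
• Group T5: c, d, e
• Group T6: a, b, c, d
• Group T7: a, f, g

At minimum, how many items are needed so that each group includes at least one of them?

2

Take H = {c, g}. Each listed group contains at least one of these, so H is a hitting set of size 2.
The groups T3, T5 are pairwise disjoint, so any hitting set needs a separate item for each — at least 2. Hence 2 is optimal.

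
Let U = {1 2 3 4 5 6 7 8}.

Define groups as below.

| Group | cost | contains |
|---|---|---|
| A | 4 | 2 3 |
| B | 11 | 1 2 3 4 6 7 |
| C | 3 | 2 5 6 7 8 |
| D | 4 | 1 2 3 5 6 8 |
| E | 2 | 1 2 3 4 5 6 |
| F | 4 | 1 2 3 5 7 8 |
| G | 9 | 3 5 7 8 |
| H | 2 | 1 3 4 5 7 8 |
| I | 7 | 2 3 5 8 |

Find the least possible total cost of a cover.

E, H together cover every point (E ∪ H = {1, 2, 3, 4, 5, 6, 7, 8}); total cost 2 + 2 = 4.
No covering selection has total cost below 4.

4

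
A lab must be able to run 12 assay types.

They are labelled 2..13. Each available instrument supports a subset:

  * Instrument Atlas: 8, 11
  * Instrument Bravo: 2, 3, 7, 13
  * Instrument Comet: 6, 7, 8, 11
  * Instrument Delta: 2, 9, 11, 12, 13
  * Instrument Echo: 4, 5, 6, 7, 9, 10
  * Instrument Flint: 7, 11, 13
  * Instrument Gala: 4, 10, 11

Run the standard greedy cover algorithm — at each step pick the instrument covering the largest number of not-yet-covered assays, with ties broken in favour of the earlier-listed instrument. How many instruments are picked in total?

Greedy: pick Echo (covers 6 new) → pick Delta (covers 4 new) → pick Atlas (covers 1 new) → pick Bravo (covers 1 new). Total picks: 4.

4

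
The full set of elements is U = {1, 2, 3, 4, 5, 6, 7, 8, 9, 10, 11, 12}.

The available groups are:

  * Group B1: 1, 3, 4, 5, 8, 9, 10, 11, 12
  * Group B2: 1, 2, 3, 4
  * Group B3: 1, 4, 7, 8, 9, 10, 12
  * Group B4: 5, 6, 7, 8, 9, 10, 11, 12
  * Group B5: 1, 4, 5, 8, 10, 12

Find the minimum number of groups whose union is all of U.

2

Take {B2, B4}. Their union is {1, 2, 3, 4, 5, 6, 7, 8, 9, 10, 11, 12}, which is all 12 elements.
No single group has all 12 elements (the largest, B1, has 9), so 2 is optimal.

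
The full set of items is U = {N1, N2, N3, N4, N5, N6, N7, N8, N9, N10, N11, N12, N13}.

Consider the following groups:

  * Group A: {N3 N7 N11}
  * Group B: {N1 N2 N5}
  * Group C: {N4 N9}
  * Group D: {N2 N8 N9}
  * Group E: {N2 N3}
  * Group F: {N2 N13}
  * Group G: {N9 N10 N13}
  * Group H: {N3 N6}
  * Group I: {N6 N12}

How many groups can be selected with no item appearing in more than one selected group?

4

A, C, F, I are pairwise disjoint (A={N3,N7,N11}; C={N4,N9}; F={N2,N13}; I={N6,N12}).
Every remaining group overlaps one of these, and no 5 of the listed groups are pairwise disjoint, so 4 is the maximum.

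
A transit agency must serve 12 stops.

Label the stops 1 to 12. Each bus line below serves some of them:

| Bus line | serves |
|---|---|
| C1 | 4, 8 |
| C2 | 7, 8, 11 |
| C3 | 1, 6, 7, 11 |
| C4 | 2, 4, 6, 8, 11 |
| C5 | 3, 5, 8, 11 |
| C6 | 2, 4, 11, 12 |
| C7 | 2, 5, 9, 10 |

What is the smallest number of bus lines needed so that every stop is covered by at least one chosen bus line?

Take {C3, C5, C6, C7}. Their union is {1, 2, 3, 4, 5, 6, 7, 8, 9, 10, 11, 12}, which is all 12 stops.
Only C5 contains 3, so C5 is forced; the remaining 8 stops need at least 3 more bus lines (each remaining bus line adds at most 3) — so at least 4 bus lines are needed, and 4 is optimal.

4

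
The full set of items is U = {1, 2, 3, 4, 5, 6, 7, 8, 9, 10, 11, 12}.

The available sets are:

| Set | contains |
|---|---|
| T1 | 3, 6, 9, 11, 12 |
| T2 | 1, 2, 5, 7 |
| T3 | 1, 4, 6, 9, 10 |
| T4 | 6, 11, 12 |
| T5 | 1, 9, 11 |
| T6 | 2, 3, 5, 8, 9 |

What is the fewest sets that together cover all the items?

4

T2 and T3 and T4 and T6 together: T2 ∪ T3 ∪ T4 ∪ T6 = {1, 2, 3, 4, 5, 6, 7, 8, 9, 10, 11, 12} — every item is covered.
No 3 of the 6 sets cover everything (all 20 combinations miss at least one item), so 4 is optimal.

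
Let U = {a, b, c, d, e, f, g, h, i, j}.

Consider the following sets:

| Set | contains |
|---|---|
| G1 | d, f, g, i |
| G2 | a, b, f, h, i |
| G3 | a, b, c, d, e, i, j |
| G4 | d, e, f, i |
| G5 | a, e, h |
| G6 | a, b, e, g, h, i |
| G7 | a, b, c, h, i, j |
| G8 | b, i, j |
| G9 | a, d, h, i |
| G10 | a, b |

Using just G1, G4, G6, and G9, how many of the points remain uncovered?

2

Union of G1, G4, G6, G9 = {a, b, d, e, f, g, h, i}.
Not covered: c, j — 2 points.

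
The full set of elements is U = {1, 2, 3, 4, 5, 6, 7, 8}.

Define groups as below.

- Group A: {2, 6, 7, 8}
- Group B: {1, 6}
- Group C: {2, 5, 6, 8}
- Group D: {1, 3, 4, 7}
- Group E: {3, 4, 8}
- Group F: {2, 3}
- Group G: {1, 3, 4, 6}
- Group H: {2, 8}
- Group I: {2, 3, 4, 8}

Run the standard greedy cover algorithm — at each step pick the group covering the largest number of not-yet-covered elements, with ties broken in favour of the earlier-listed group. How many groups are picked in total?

3

Greedy: pick A (covers 4 new) → pick D (covers 3 new) → pick C (covers 1 new). Total picks: 3.
(The true minimum cover uses only 2 groups, so greedy is not optimal here.)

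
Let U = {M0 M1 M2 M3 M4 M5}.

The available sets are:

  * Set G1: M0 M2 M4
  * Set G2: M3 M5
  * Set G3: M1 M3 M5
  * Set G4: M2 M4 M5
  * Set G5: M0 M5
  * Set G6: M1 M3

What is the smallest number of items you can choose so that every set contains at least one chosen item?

H = {M1, M2, M5} meets every set (each contains at least one member of H), and |H| = 3.
No choice of 2 items meets every set, so 3 is the minimum.

3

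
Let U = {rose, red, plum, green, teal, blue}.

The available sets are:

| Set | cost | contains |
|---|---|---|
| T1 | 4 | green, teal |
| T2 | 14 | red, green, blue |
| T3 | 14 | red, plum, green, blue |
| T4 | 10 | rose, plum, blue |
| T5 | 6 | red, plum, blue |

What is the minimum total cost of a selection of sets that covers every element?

20

T1, T4, T5 together cover every element (T1 ∪ T4 ∪ T5 = {rose, red, plum, green, teal, blue}); total cost 4 + 10 + 6 = 20.
No covering selection has total cost below 20.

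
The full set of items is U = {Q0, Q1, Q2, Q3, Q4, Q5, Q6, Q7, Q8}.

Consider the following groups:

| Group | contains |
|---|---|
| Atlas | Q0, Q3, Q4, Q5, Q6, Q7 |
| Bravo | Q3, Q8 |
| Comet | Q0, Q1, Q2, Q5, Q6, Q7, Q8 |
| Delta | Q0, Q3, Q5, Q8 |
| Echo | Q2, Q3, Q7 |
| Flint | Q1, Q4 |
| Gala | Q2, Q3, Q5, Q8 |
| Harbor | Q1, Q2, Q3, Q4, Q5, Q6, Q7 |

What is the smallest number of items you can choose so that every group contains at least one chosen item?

Take H = {Q1, Q3}. Each listed group contains at least one of these, so H is a hitting set of size 2.
The groups Flint, Gala are pairwise disjoint, so any hitting set needs a separate item for each — at least 2. Hence 2 is optimal.

2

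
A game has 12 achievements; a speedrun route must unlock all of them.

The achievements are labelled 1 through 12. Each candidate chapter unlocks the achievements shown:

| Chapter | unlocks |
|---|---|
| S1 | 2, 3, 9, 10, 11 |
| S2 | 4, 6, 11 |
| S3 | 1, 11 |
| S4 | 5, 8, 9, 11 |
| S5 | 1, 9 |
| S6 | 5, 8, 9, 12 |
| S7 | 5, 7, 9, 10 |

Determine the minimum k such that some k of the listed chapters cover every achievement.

S1 and S2 and S5 and S6 and S7 together: S1 ∪ S2 ∪ S5 ∪ S6 ∪ S7 = {1, 2, 3, 4, 5, 6, 7, 8, 9, 10, 11, 12} — every achievement is covered.
No 4 of the 7 chapters cover everything (all 35 combinations miss at least one achievement), so 5 is optimal.

5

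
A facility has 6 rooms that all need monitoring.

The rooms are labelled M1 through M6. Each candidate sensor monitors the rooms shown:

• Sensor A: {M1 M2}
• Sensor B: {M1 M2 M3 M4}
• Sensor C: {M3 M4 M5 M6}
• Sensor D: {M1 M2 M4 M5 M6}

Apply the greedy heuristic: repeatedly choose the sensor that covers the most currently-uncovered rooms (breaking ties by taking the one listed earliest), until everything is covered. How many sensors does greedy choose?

Greedy: pick D (covers 5 new) → pick B (covers 1 new). Total picks: 2.

2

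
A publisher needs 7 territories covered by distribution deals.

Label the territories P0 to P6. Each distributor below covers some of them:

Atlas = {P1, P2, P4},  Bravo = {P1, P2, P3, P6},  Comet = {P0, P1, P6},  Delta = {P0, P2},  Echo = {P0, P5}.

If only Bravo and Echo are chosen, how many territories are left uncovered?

Union of Bravo, Echo = {P0, P1, P2, P3, P5, P6}.
Not covered: P4 — 1 territory.

1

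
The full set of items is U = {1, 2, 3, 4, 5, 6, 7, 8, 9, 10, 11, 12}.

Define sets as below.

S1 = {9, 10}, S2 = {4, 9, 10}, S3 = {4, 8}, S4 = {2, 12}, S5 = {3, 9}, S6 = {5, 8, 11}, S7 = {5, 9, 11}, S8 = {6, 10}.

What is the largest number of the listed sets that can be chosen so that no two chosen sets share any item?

4

S4, S5, S6, S8 are pairwise disjoint (S4={2,12}; S5={3,9}; S6={5,8,11}; S8={6,10}).
Every remaining set overlaps one of these, and no 5 of the listed sets are pairwise disjoint, so 4 is the maximum.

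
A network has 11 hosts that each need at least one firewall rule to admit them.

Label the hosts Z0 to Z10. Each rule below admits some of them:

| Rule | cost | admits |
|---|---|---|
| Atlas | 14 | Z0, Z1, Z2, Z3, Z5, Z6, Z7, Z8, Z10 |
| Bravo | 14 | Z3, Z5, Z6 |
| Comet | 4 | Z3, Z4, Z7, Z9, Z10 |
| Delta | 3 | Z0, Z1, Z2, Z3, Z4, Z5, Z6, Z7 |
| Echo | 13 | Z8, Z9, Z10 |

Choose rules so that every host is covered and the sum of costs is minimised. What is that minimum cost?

16

Delta, Echo together cover every host (Delta ∪ Echo = {Z0, Z1, Z2, Z3, Z4, Z5, Z6, Z7, Z8, Z9, Z10}); total cost 3 + 13 = 16.
The greedy pick Delta, Comet, Echo costs 20; no covering selection beats 16.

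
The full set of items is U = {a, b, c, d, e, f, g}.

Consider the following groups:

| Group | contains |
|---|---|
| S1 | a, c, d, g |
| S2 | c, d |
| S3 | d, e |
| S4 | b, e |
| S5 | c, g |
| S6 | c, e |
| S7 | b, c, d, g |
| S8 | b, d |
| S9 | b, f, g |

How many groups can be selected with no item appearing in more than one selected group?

S2, S4 are pairwise disjoint (S2={c,d}; S4={b,e}).
Every remaining group overlaps one of these, and no 3 of the listed groups are pairwise disjoint, so 2 is the maximum.

2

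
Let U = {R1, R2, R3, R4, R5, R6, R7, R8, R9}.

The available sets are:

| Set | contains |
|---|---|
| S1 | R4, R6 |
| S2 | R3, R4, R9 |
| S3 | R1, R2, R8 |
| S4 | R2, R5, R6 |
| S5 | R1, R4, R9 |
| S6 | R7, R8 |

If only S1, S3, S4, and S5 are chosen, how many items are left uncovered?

Union of S1, S3, S4, S5 = {R1, R2, R4, R5, R6, R8, R9}.
Not covered: R3, R7 — 2 items.

2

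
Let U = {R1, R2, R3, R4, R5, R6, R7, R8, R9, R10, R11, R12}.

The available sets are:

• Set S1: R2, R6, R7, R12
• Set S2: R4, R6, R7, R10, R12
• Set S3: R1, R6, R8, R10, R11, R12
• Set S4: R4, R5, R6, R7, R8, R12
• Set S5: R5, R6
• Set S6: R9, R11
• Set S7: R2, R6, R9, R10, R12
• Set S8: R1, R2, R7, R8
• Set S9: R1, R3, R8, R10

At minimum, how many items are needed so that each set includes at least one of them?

3

The 3 items {R6, R8, R11} hit every set.
The sets S5, S6, S8 are pairwise disjoint, so any hitting set needs a separate item for each — at least 3. Hence 3 is optimal.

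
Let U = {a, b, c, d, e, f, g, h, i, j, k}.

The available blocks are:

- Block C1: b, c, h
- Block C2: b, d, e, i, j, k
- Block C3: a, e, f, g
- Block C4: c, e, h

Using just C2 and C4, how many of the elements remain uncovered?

3

Union of C2, C4 = {b, c, d, e, h, i, j, k}.
Not covered: a, f, g — 3 elements.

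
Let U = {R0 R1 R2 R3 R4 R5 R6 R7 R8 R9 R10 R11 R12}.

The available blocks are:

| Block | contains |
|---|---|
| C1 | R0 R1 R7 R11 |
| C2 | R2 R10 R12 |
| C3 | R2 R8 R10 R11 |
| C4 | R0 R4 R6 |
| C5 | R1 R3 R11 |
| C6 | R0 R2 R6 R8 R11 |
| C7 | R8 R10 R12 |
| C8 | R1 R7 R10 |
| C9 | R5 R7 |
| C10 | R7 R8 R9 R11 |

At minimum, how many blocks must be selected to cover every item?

5

C2, C4, C5, C9, and C10 cover everything between them: the union {R0, R1, R2, R3, R4, R5, R6, R7, R8, R9, R10, R11, R12} is all of U.
No 4 of the 10 blocks cover everything (all 210 combinations miss at least one item), so 5 is optimal.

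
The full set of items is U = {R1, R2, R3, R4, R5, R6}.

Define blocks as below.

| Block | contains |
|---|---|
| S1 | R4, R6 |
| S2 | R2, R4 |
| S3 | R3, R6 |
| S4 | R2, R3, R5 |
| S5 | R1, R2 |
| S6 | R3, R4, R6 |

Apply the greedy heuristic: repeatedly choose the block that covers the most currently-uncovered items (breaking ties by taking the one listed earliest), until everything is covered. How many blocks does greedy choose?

Greedy: pick S4 (covers 3 new) → pick S1 (covers 2 new) → pick S5 (covers 1 new). Total picks: 3.

3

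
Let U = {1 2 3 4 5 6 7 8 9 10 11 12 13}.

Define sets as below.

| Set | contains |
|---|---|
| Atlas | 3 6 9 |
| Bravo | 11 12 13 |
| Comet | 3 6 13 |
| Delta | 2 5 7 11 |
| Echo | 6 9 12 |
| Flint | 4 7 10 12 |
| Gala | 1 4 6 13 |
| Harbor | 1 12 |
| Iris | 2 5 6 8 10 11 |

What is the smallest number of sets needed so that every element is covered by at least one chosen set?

4

Take {Atlas, Flint, Gala, Iris}. Their union is {1, 2, 3, 4, 5, 6, 7, 8, 9, 10, 11, 12, 13}, which is all 13 elements.
Only Iris contains 8, so Iris is forced; the remaining 7 elements need at least 3 more sets (each remaining set adds at most 3) — so at least 4 sets are needed, and 4 is optimal.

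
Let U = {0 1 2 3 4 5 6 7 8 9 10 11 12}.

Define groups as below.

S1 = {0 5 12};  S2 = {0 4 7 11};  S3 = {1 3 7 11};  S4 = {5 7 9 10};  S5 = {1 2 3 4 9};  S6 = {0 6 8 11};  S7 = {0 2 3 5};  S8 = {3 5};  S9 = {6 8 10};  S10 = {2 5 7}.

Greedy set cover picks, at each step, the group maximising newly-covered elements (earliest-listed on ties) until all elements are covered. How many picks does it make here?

4

Greedy: pick S5 (covers 5 new) → pick S6 (covers 4 new) → pick S4 (covers 3 new) → pick S1 (covers 1 new). Total picks: 4.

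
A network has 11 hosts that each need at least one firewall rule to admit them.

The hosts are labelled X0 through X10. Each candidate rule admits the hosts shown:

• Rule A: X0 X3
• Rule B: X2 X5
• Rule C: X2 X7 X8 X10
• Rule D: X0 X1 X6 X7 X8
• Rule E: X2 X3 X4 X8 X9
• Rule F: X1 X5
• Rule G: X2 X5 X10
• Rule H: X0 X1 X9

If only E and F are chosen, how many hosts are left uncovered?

Union of E, F = {X1, X2, X3, X4, X5, X8, X9}.
Not covered: X0, X6, X7, X10 — 4 hosts.

4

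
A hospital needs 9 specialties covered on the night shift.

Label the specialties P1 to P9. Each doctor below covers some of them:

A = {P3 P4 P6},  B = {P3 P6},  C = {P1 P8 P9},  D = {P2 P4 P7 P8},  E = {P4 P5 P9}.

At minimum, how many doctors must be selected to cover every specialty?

Take {B, C, D, E}. Their union is {P1, P2, P3, P4, P5, P6, P7, P8, P9}, which is all 9 specialties.
Only D contains P2, so D is forced; the remaining 5 specialties need at least 3 more doctors (each remaining doctor adds at most 2) — so at least 4 doctors are needed, and 4 is optimal.

4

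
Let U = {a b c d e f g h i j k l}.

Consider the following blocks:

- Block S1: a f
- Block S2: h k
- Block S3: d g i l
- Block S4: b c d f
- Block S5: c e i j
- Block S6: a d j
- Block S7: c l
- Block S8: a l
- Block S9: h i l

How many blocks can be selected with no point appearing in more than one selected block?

3

S1, S2, S7 are pairwise disjoint (S1={a,f}; S2={h,k}; S7={c,l}).
Every remaining block overlaps one of these, and no 4 of the listed blocks are pairwise disjoint, so 3 is the maximum.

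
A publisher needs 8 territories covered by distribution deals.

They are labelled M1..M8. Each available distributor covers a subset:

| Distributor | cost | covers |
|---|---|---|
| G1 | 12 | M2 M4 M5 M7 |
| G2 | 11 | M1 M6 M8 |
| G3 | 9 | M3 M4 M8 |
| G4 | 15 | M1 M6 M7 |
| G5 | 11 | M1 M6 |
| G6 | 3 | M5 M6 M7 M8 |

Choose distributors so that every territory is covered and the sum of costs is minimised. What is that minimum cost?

32

G1, G2, G3 together cover every territory (G1 ∪ G2 ∪ G3 = {M1, M2, M3, M4, M5, M6, M7, M8}); total cost 12 + 11 + 9 = 32.
The greedy pick G6, G3, G2, G1 costs 35; no covering selection beats 32.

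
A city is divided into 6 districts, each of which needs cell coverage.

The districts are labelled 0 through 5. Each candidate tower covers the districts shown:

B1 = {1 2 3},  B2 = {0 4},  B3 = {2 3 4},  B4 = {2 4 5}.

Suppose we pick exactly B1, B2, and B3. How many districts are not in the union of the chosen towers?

Union of B1, B2, B3 = {0, 1, 2, 3, 4}.
Not covered: 5 — 1 district.

1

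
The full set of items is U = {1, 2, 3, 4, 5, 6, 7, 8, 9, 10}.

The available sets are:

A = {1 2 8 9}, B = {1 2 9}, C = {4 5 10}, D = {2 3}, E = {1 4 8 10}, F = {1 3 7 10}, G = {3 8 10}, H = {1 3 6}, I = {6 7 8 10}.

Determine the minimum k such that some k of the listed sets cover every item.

B, C, F, and I cover everything between them: the union {1, 2, 3, 4, 5, 6, 7, 8, 9, 10} is all of U.
No 3 of the 9 sets cover everything (all 84 combinations miss at least one item), so 4 is optimal.

4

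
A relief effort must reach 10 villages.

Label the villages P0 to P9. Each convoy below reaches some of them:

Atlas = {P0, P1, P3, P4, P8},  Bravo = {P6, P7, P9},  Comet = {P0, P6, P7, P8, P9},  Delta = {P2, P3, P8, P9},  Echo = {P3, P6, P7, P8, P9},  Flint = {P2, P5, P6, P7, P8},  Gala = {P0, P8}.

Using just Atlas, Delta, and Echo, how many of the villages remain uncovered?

Union of Atlas, Delta, Echo = {P0, P1, P2, P3, P4, P6, P7, P8, P9}.
Not covered: P5 — 1 village.

1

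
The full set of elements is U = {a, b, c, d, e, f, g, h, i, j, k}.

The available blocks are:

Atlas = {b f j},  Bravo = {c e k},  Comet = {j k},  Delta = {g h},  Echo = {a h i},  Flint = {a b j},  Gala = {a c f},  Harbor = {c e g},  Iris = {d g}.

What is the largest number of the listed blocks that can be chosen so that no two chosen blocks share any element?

Atlas, Bravo, Echo, Iris are pairwise disjoint (Atlas={b,f,j}; Bravo={c,e,k}; Echo={a,h,i}; Iris={d,g}).
Every remaining block overlaps one of these, and no 5 of the listed blocks are pairwise disjoint, so 4 is the maximum.

4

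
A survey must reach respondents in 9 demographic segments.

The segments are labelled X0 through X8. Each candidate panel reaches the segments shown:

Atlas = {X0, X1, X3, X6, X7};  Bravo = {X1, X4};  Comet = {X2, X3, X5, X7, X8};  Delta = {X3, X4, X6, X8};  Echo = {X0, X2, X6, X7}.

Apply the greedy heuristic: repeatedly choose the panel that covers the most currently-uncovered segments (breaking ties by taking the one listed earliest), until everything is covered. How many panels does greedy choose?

3

Greedy: pick Atlas (covers 5 new) → pick Comet (covers 3 new) → pick Bravo (covers 1 new). Total picks: 3.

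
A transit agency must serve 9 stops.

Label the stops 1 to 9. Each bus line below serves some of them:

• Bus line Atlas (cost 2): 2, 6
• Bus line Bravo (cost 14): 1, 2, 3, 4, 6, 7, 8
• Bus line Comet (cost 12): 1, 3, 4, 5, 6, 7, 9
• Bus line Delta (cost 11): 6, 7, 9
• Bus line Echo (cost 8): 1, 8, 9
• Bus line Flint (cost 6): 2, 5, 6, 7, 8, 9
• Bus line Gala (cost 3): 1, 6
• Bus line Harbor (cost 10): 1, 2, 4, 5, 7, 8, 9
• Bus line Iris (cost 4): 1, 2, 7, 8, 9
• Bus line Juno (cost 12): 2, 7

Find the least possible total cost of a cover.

Comet, Iris together cover every stop (Comet ∪ Iris = {1, 2, 3, 4, 5, 6, 7, 8, 9}); total cost 12 + 4 = 16.
The greedy pick Iris, Atlas, Comet costs 18; no covering selection beats 16.

16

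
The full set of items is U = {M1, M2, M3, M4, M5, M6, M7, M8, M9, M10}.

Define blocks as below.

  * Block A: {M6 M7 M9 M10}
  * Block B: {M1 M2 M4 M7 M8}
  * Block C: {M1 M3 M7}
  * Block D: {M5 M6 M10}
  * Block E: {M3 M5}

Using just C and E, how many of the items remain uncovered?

Union of C, E = {M1, M3, M5, M7}.
Not covered: M2, M4, M6, M8, M9, M10 — 6 items.

6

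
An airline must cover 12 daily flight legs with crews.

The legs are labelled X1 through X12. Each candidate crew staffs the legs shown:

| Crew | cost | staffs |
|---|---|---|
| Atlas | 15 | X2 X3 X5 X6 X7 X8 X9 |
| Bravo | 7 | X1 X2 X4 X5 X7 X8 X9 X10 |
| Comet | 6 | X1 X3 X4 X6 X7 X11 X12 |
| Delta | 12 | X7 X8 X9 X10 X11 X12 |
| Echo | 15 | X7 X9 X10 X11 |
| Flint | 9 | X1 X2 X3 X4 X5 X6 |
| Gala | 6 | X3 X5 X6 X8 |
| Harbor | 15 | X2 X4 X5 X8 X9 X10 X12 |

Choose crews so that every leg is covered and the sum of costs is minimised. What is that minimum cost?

Bravo, Comet together cover every leg (Bravo ∪ Comet = {X1, X2, X3, X4, X5, X6, X7, X8, X9, X10, X11, X12}); total cost 7 + 6 = 13.
No covering selection has total cost below 13.

13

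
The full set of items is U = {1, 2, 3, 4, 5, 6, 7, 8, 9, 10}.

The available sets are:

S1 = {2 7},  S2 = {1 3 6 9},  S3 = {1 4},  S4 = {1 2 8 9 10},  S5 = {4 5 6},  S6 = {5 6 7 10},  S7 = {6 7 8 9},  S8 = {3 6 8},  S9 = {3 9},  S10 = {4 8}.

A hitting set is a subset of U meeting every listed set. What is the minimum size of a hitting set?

4

Take H = {2, 4, 6, 9}. Each listed set contains at least one of these, so H is a hitting set of size 4.
No choice of 3 items meets every set, so 4 is the minimum.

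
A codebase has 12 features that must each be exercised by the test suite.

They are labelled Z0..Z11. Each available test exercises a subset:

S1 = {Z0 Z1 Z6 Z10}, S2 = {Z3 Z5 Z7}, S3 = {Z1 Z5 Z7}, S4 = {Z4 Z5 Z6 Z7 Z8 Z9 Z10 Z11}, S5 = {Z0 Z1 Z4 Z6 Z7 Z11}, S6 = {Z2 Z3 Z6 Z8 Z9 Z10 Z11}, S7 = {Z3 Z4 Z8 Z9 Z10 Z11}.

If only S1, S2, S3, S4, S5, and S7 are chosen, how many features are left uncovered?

1

Union of S1, S2, S3, S4, S5, S7 = {Z0, Z1, Z3, Z4, Z5, Z6, Z7, Z8, Z9, Z10, Z11}.
Not covered: Z2 — 1 feature.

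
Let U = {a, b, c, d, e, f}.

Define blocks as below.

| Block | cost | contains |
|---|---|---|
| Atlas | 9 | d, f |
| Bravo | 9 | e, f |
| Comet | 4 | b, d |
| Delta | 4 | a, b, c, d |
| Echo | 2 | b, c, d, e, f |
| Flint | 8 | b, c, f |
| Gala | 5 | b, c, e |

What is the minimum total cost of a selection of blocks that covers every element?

6

Delta, Echo together cover every element (Delta ∪ Echo = {a, b, c, d, e, f}); total cost 4 + 2 = 6.
No covering selection has total cost below 6.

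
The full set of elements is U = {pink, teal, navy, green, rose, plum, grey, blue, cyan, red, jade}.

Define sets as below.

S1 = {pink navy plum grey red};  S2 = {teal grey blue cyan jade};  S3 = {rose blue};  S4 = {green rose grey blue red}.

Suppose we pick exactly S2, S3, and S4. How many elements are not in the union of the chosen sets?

3

Union of S2, S3, S4 = {teal, green, rose, grey, blue, cyan, red, jade}.
Not covered: pink, navy, plum — 3 elements.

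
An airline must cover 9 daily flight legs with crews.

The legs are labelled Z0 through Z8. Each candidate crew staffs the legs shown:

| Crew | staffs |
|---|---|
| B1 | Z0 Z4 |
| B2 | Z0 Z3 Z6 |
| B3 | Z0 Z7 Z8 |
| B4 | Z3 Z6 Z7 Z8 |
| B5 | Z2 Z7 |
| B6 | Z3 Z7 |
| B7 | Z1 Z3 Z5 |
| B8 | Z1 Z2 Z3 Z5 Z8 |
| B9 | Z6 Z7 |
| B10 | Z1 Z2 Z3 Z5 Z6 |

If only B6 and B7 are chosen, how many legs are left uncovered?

Union of B6, B7 = {Z1, Z3, Z5, Z7}.
Not covered: Z0, Z2, Z4, Z6, Z8 — 5 legs.

5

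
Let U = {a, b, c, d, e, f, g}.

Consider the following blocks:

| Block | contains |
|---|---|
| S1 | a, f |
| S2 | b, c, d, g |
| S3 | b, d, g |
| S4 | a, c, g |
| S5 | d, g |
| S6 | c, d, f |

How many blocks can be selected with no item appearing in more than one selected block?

2

S1, S5 are pairwise disjoint (S1={a,f}; S5={d,g}).
Every remaining block overlaps one of these, and no 3 of the listed blocks are pairwise disjoint, so 2 is the maximum.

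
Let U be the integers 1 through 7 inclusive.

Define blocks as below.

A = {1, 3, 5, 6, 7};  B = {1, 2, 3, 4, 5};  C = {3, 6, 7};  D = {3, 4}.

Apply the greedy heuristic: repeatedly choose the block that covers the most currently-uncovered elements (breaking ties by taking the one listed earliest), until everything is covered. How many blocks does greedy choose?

2

Greedy: pick A (covers 5 new) → pick B (covers 2 new). Total picks: 2.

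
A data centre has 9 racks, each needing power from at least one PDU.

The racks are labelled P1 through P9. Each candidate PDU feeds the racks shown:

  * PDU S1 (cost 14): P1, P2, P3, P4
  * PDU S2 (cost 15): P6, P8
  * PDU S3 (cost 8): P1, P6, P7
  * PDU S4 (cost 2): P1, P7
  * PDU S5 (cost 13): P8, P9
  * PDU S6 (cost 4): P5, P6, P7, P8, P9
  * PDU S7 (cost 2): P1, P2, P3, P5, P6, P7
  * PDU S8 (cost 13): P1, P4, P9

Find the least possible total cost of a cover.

S1, S6 together cover every rack (S1 ∪ S6 = {P1, P2, P3, P4, P5, P6, P7, P8, P9}); total cost 14 + 4 = 18.
The greedy pick S7, S6, S8 costs 19; no covering selection beats 18.

18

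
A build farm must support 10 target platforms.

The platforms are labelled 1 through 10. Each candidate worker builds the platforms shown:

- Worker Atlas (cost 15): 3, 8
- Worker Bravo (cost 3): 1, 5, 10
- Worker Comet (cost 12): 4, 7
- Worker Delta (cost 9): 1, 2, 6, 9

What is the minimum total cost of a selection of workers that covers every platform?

39

Atlas, Bravo, Comet, Delta together cover every platform (Atlas ∪ Bravo ∪ Comet ∪ Delta = {1, 2, 3, 4, 5, 6, 7, 8, 9, 10}); total cost 15 + 3 + 12 + 9 = 39.
No covering selection has total cost below 39.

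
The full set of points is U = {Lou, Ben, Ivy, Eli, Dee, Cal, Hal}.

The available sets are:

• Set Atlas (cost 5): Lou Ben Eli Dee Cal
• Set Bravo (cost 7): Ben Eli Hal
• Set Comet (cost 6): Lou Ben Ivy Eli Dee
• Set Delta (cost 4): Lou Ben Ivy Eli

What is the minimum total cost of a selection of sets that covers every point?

16

Atlas, Bravo, Delta together cover every point (Atlas ∪ Bravo ∪ Delta = {Lou, Ben, Ivy, Eli, Dee, Cal, Hal}); total cost 5 + 7 + 4 = 16.
No covering selection has total cost below 16.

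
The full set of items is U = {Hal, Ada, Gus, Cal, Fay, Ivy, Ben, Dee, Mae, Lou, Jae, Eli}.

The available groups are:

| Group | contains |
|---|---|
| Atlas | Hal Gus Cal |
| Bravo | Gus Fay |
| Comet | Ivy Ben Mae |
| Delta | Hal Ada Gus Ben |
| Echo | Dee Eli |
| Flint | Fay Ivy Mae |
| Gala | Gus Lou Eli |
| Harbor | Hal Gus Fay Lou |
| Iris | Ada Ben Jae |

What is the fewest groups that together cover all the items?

Take {Atlas, Comet, Echo, Harbor, Iris}. Their union is {Hal, Ada, Gus, Cal, Fay, Ivy, Ben, Dee, Mae, Lou, Jae, Eli}, which is all 12 items.
No 4 of the 9 groups cover everything (all 126 combinations miss at least one item), so 5 is optimal.

5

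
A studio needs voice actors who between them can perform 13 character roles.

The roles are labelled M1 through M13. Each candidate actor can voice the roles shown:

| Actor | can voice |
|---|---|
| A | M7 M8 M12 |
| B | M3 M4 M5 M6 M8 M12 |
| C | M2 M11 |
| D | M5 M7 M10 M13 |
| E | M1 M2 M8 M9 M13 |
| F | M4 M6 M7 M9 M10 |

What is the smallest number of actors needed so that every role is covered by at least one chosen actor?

B and C and D and E together: B ∪ C ∪ D ∪ E = {M1, M2, M3, M4, M5, M6, M7, M8, M9, M10, M11, M12, M13} — every role is covered.
No 3 of the 6 actors cover everything (all 20 combinations miss at least one role), so 4 is optimal.

4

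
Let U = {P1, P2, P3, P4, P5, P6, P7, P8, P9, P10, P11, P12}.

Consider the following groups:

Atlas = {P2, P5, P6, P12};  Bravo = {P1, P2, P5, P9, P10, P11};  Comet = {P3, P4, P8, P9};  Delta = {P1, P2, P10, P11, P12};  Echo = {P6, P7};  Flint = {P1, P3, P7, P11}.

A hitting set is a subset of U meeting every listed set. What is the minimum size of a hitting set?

Take H = {P3, P6, P11}. Each listed group contains at least one of these, so H is a hitting set of size 3.
The groups Comet, Delta, Echo are pairwise disjoint, so any hitting set needs a separate element for each — at least 3. Hence 3 is optimal.

3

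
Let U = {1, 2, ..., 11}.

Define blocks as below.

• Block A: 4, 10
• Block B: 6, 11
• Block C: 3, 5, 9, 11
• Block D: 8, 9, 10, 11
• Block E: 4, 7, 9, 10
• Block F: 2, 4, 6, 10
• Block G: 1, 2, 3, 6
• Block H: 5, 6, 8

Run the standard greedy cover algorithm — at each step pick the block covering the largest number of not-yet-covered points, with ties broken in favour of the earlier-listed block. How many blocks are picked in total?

Greedy: pick C (covers 4 new) → pick F (covers 4 new) → pick D (covers 1 new) → pick E (covers 1 new) → pick G (covers 1 new). Total picks: 5.
(The true minimum cover uses only 4 blocks, so greedy is not optimal here.)

5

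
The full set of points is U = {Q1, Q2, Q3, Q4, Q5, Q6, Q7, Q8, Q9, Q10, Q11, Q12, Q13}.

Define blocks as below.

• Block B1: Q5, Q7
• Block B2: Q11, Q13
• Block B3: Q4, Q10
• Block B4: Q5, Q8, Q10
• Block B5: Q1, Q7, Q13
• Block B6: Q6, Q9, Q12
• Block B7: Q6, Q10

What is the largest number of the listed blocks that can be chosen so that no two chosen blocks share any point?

4

B1, B2, B3, B6 are pairwise disjoint (B1={Q5,Q7}; B2={Q11,Q13}; B3={Q4,Q10}; B6={Q6,Q9,Q12}).
Every remaining block overlaps one of these, and no 5 of the listed blocks are pairwise disjoint, so 4 is the maximum.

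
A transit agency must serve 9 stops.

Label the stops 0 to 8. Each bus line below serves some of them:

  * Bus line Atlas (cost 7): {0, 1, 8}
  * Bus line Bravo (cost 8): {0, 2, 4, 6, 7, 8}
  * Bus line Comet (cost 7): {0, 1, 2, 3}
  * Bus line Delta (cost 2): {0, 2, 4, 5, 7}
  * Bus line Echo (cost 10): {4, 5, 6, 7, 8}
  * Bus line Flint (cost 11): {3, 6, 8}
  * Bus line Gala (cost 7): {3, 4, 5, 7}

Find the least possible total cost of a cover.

Comet, Echo together cover every stop (Comet ∪ Echo = {0, 1, 2, 3, 4, 5, 6, 7, 8}); total cost 7 + 10 = 17.
The greedy pick Delta, Atlas, Flint costs 20; no covering selection beats 17.

17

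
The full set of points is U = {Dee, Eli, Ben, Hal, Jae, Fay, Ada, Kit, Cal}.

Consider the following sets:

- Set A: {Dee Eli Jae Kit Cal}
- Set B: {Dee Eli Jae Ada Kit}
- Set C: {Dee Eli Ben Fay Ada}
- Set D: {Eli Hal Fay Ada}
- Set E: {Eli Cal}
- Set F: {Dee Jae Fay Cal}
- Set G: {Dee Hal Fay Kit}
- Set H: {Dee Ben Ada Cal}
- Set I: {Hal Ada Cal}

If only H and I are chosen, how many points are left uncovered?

4

Union of H, I = {Dee, Ben, Hal, Ada, Cal}.
Not covered: Eli, Jae, Fay, Kit — 4 points.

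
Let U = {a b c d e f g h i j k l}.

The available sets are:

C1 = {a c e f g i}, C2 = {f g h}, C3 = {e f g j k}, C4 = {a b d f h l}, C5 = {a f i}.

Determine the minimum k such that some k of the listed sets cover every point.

3

Take {C1, C3, C4}. Their union is {a, b, c, d, e, f, g, h, i, j, k, l}, which is all 12 points.
Only C4 contains b, so C4 is forced; the remaining 6 points need at least 2 more sets (each remaining set adds at most 4) — so at least 3 sets are needed, and 3 is optimal.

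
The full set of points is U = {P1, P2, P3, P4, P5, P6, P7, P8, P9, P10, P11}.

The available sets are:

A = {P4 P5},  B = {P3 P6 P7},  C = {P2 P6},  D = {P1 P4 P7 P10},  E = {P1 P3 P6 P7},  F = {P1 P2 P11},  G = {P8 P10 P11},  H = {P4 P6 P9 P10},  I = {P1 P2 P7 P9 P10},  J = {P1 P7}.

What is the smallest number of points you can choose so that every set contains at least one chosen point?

4

The 4 points {P2, P4, P7, P11} hit every set.
The sets A, C, G, J are pairwise disjoint, so any hitting set needs a separate point for each — at least 4. Hence 4 is optimal.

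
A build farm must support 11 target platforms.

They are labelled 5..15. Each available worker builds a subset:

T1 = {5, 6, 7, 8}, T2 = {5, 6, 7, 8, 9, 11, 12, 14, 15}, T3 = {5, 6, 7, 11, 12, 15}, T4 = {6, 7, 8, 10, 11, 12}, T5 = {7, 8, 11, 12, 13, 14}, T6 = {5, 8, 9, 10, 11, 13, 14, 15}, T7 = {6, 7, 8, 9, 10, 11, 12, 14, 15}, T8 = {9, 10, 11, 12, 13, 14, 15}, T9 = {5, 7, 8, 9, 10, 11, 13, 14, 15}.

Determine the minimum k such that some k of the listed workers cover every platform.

T1 and T8 together: T1 ∪ T8 = {5, 6, 7, 8, 9, 10, 11, 12, 13, 14, 15} — every platform is covered.
No single worker has all 11 platforms (the largest, T2, has 9), so 2 is optimal.

2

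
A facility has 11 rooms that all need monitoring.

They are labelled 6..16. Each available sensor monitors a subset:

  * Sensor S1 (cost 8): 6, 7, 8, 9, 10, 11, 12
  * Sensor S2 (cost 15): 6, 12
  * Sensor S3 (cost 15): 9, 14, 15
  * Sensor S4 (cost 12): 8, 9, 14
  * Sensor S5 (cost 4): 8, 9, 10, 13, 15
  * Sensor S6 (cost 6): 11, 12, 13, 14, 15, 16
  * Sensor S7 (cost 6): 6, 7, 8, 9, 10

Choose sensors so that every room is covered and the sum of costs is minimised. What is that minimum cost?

12

S6, S7 together cover every room (S6 ∪ S7 = {6, 7, 8, 9, 10, 11, 12, 13, 14, 15, 16}); total cost 6 + 6 = 12.
The greedy pick S5, S6, S7 costs 16; no covering selection beats 12.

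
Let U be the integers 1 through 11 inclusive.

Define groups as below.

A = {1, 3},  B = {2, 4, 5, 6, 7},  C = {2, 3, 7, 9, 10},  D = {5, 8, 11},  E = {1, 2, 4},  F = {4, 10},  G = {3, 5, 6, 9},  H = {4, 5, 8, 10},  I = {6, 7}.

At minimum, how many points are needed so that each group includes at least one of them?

T = {3, 4, 7, 8} meets every group (each contains at least one member of T), and |T| = 4.
The groups A, D, F, I are pairwise disjoint, so any hitting set needs a separate point for each — at least 4. Hence 4 is optimal.

4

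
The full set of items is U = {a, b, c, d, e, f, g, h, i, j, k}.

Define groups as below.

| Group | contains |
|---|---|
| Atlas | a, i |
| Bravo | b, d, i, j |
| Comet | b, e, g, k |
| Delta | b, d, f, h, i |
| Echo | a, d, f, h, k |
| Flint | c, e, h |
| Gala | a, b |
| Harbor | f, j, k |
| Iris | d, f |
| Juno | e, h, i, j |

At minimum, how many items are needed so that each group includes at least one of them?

The 4 items {a, d, e, f} hit every group.
No choice of 3 items meets every group, so 4 is the minimum.

4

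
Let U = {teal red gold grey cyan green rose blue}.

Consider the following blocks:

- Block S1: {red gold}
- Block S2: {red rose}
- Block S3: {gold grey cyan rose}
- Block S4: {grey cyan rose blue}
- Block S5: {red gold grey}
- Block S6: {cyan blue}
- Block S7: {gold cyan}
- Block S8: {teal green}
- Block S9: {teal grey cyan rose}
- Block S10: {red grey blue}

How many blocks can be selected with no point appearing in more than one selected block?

3

S1, S4, S8 are pairwise disjoint (S1={red,gold}; S4={grey,cyan,rose,blue}; S8={teal,green}).
Every remaining block overlaps one of these, and no 4 of the listed blocks are pairwise disjoint, so 3 is the maximum.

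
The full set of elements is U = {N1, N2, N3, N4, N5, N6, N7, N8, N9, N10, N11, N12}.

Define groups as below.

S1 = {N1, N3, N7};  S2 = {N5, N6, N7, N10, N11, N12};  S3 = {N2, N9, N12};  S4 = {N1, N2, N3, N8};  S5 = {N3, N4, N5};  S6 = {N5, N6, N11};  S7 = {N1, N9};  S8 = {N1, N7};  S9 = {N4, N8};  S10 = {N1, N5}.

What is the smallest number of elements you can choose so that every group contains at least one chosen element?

4

H = {N1, N2, N4, N5} meets every group (each contains at least one member of H), and |H| = 4.
The groups S3, S6, S8, S9 are pairwise disjoint, so any hitting set needs a separate element for each — at least 4. Hence 4 is optimal.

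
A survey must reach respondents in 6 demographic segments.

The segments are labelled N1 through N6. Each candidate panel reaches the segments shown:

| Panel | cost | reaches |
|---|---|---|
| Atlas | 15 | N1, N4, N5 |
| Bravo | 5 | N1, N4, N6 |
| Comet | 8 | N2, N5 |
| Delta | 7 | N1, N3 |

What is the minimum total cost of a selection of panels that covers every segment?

Bravo, Comet, Delta together cover every segment (Bravo ∪ Comet ∪ Delta = {N1, N2, N3, N4, N5, N6}); total cost 5 + 8 + 7 = 20.
No covering selection has total cost below 20.

20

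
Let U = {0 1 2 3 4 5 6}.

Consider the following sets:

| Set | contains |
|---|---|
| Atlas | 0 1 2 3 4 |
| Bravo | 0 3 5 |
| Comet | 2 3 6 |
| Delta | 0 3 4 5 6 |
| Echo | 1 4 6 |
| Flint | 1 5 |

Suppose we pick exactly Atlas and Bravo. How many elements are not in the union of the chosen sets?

Union of Atlas, Bravo = {0, 1, 2, 3, 4, 5}.
Not covered: 6 — 1 element.

1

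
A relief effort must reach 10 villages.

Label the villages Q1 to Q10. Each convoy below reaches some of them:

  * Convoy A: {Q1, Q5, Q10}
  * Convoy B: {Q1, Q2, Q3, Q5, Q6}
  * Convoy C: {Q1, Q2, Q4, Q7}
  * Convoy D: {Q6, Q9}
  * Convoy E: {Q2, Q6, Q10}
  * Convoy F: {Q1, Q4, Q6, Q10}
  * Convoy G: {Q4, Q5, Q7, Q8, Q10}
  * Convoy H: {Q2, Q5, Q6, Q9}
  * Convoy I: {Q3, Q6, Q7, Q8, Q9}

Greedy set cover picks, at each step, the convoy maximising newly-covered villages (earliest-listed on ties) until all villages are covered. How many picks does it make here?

Greedy: pick B (covers 5 new) → pick G (covers 4 new) → pick D (covers 1 new). Total picks: 3.

3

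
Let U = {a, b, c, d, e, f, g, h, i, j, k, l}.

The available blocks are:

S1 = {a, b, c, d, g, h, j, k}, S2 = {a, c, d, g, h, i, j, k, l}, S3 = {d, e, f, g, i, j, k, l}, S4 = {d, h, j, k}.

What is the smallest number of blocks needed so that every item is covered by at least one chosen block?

S1 and S3 cover everything between them: the union {a, b, c, d, e, f, g, h, i, j, k, l} is all of U.
No single block has all 12 items (the largest, S2, has 9), so 2 is optimal.

2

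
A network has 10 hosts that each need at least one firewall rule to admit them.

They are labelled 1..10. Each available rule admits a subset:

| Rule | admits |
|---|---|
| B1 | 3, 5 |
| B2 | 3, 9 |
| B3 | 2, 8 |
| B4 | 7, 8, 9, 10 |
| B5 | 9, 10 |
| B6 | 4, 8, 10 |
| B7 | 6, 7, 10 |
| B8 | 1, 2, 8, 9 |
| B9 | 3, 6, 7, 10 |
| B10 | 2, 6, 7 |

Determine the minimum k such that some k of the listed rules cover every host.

Take {B1, B6, B7, B8}. Their union is {1, 2, 3, 4, 5, 6, 7, 8, 9, 10}, which is all 10 hosts.
Only B6 contains 4, so B6 is forced; the remaining 7 hosts need at least 3 more rules (each remaining rule adds at most 3) — so at least 4 rules are needed, and 4 is optimal.

4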